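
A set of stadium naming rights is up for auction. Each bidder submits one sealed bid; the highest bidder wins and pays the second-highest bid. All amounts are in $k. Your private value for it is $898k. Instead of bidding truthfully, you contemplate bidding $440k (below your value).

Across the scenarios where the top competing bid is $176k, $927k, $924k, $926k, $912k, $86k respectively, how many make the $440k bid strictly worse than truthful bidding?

0

The deviation hurts exactly when the highest competing bid lies strictly between $440k and $898k — underbidding then forfeits a profitable win.
$176k: below both → same outcome either way.
$927k: above both → same outcome either way.
$924k: above both → same outcome either way.
$926k: above both → same outcome either way.
$912k: above both → same outcome either way.
$86k: below both → same outcome either way.
Count: 0.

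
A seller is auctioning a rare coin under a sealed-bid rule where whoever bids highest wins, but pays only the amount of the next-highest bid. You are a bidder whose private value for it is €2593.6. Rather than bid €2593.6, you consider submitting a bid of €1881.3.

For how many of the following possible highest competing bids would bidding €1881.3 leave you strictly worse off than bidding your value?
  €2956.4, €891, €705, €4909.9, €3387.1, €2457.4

The deviation hurts exactly when the highest competing bid lies strictly between €1881.3 and €2593.6 — underbidding then forfeits a profitable win.
€2956.4: above both → same outcome either way.
€891: below both → same outcome either way.
€705: below both → same outcome either way.
€4909.9: above both → same outcome either way.
€3387.1: above both → same outcome either way.
€2457.4: inside the interval → strictly worse (loss €136.2).
Count: 1.

1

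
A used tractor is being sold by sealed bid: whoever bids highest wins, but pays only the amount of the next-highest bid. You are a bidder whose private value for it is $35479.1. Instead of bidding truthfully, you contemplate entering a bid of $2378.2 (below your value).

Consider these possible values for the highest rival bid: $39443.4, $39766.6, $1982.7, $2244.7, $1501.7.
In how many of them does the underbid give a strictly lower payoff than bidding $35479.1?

The deviation hurts exactly when the highest competing bid lies strictly between $2378.2 and $35479.1 — underbidding then forfeits a profitable win.
$39443.4: above both → same outcome either way.
$39766.6: above both → same outcome either way.
$1982.7: below both → same outcome either way.
$2244.7: below both → same outcome either way.
$1501.7: below both → same outcome either way.
Count: 0.

0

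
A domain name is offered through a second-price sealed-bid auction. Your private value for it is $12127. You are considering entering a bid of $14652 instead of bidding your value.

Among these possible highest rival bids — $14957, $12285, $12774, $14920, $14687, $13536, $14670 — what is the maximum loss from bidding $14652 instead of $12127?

$14957: same outcome either way → loss $0.
$12285: truthful gives $0, deviation gives −$158 → loss $158.
$12774: truthful gives $0, deviation gives −$647 → loss $647.
$14920: same outcome either way → loss $0.
$14687: same outcome either way → loss $0.
$13536: truthful gives $0, deviation gives −$1409 → loss $1409.
$14670: same outcome either way → loss $0.
Maximum loss: $1409.

$1409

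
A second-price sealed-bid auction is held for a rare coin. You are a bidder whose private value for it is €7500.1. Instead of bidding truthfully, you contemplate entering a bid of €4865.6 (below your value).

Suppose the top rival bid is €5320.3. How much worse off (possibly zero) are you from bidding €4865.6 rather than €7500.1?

Bidding your value €7500.1: you win (since €7500.1 > €5320.3) and pay €5320.3. Payoff €2179.8.
Bidding €4865.6: you lose. Payoff €0.
The competing bid €5320.3 lies between your shaded bid and your value, so underbidding forfeits an item you could have won at a profitable price.
Loss from deviating = €2179.8 − (€0) = €2179.8.

€2179.8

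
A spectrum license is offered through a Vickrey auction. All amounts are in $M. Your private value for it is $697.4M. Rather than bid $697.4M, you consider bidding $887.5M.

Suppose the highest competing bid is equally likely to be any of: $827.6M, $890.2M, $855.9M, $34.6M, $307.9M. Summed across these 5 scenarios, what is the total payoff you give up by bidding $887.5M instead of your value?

The deviation costs you only when the competing bid falls strictly between $697.4M and $887.5M; elsewhere both bids give the same outcome.
$827.6M: truthful payoff $0M, deviation payoff −$130.2M → loss $130.2M.
$890.2M: outcomes coincide → loss $0M.
$855.9M: truthful payoff $0M, deviation payoff −$158.5M → loss $158.5M.
$34.6M: outcomes coincide → loss $0M.
$307.9M: outcomes coincide → loss $0M.
Total loss = $130.2M + $158.5M = $288.7M.
Because the price is fixed by the runner-up's bid, deviating from your value can only change a good outcome into a bad one — never the reverse.

$288.7M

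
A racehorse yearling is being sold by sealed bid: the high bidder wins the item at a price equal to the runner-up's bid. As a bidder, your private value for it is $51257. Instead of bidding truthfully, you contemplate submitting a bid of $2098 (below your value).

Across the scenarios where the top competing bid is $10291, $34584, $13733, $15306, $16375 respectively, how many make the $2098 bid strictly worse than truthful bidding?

The deviation hurts exactly when the highest competing bid lies strictly between $2098 and $51257 — underbidding then forfeits a profitable win.
$10291: inside the interval → strictly worse (loss $40966).
$34584: inside the interval → strictly worse (loss $16673).
$13733: inside the interval → strictly worse (loss $37524).
$15306: inside the interval → strictly worse (loss $35951).
$16375: inside the interval → strictly worse (loss $34882).
Count: 5.

5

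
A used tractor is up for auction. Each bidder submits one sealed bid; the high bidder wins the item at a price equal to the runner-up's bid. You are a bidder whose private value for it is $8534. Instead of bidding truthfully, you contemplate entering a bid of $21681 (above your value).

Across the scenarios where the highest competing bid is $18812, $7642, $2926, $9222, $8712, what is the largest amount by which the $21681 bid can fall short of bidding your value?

$10278

$18812: truthful gives $0, deviation gives −$10278 → loss $10278.
$7642: same outcome either way → loss $0.
$2926: same outcome either way → loss $0.
$9222: truthful gives $0, deviation gives −$688 → loss $688.
$8712: truthful gives $0, deviation gives −$178 → loss $178.
Maximum loss: $10278.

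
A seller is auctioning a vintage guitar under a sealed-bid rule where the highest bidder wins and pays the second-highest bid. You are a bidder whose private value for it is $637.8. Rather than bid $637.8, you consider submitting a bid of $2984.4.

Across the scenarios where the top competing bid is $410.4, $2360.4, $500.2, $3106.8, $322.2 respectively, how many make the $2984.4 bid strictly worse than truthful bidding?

The deviation hurts exactly when the highest competing bid lies strictly between $637.8 and $2984.4 — overbidding then wins at a price above your value.
$410.4: below both → same outcome either way.
$2360.4: inside the interval → strictly worse (loss $1722.6).
$500.2: below both → same outcome either way.
$3106.8: above both → same outcome either way.
$322.2: below both → same outcome either way.
Count: 1.

1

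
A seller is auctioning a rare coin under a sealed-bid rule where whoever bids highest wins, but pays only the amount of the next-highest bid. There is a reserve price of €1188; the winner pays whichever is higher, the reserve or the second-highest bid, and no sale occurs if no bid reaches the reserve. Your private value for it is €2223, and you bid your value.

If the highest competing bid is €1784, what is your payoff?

€439

Your bid €2223 is the highest and exceeds the reserve.
Price = max(second-highest bid, reserve) = max(€1784, €1188) = €1784.
Payoff = €2223 − €1784 = €439.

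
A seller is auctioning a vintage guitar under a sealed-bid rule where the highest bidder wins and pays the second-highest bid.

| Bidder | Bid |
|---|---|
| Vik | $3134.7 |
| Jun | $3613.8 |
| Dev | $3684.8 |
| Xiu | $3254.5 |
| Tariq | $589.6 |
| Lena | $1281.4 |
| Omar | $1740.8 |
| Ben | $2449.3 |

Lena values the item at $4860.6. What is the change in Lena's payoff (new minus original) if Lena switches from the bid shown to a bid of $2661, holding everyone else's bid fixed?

$0

The highest bid among the other bidders is $3684.8; Lena's bid doesn't change that.
Original bid $1281.4: Lena is not highest (top rival bid is $3684.8); payoff $0.
Alternative bid $2661: Lena is not highest (top rival bid is $3684.8); payoff $0.
Change in payoff = $0 − ($0) = $0.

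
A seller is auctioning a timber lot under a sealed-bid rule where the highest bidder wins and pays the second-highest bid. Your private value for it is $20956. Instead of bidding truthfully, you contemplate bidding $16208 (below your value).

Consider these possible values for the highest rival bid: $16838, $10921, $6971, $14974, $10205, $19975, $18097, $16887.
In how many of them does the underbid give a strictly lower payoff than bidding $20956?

4

The deviation hurts exactly when the highest competing bid lies strictly between $16208 and $20956 — underbidding then forfeits a profitable win.
$16838: inside the interval → strictly worse (loss $4118).
$10921: below both → same outcome either way.
$6971: below both → same outcome either way.
$14974: below both → same outcome either way.
$10205: below both → same outcome either way.
$19975: inside the interval → strictly worse (loss $981).
$18097: inside the interval → strictly worse (loss $2859).
$16887: inside the interval → strictly worse (loss $4069).
Count: 4.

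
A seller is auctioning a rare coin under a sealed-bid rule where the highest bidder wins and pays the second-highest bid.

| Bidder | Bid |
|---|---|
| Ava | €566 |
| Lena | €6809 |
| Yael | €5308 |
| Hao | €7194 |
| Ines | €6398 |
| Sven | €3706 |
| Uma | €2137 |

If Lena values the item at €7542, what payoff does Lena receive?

Highest bid: Hao at €7194, so Hao wins.
Second-highest bid: Lena at €6809 — that is the price the winner pays.
Lena did not win, so Lena pays nothing and receives nothing: payoff €0.

€0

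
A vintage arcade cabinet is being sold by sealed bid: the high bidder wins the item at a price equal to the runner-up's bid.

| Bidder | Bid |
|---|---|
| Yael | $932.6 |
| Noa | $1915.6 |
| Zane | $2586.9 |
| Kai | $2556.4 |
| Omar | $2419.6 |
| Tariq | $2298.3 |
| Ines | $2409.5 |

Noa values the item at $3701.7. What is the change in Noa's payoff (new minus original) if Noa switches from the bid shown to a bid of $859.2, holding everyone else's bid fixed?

$0

The highest bid among the other bidders is $2586.9; Noa's bid doesn't change that.
Original bid $1915.6: Noa is not highest (top rival bid is $2586.9); payoff $0.
Alternative bid $859.2: Noa is not highest (top rival bid is $2586.9); payoff $0.
Change in payoff = $0 − ($0) = $0.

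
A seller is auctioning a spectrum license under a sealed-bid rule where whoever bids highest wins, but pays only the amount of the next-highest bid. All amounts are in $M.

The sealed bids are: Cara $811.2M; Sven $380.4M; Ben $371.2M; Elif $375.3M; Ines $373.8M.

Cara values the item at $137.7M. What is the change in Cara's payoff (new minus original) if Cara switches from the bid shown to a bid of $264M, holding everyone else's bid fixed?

The highest bid among the other bidders is $380.4M; Cara's bid doesn't change that.
Original bid $811.2M: Cara is highest, pays the top rival bid $380.4M; payoff $137.7M − $380.4M = −$242.7M.
Alternative bid $264M: Cara is not highest (top rival bid is $380.4M); payoff $0M.
Change in payoff = $0M − (−$242.7M) = $242.7M.

$242.7M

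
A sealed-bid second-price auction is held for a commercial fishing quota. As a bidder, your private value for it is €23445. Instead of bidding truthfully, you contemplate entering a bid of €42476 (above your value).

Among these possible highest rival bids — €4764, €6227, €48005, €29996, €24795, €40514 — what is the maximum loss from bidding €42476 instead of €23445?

€17069

€4764: same outcome either way → loss €0.
€6227: same outcome either way → loss €0.
€48005: same outcome either way → loss €0.
€29996: truthful gives €0, deviation gives −€6551 → loss €6551.
€24795: truthful gives €0, deviation gives −€1350 → loss €1350.
€40514: truthful gives €0, deviation gives −€17069 → loss €17069.
Maximum loss: €17069.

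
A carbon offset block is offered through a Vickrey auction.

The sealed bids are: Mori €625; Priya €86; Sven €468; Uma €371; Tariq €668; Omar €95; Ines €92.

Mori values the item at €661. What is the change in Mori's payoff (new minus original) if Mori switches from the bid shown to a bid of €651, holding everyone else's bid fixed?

€0

The highest bid among the other bidders is €668; Mori's bid doesn't change that.
Original bid €625: Mori is not highest (top rival bid is €668); payoff €0.
Alternative bid €651: Mori is not highest (top rival bid is €668); payoff €0.
Change in payoff = €0 − (€0) = €0.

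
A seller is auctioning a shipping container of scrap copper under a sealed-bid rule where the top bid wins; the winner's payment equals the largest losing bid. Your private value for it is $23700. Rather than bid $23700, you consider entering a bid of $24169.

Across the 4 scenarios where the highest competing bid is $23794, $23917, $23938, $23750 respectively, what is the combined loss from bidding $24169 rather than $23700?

The deviation costs you only when the competing bid falls strictly between $23700 and $24169; elsewhere both bids give the same outcome.
$23794: truthful payoff $0, deviation payoff −$94 → loss $94.
$23917: truthful payoff $0, deviation payoff −$217 → loss $217.
$23938: truthful payoff $0, deviation payoff −$238 → loss $238.
$23750: truthful payoff $0, deviation payoff −$50 → loss $50.
Total loss = $94 + $217 + $238 + $50 = $599.
In a second-price auction your bid sets only whether you win, not what you pay, so bidding your true value is weakly dominant.

$599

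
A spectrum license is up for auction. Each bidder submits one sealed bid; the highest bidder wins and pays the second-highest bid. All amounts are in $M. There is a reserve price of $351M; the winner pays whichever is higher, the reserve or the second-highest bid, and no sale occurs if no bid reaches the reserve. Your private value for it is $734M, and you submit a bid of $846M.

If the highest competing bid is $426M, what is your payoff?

Your bid $846M is the highest and exceeds the reserve.
Price = max(second-highest bid, reserve) = max($426M, $351M) = $426M.
Payoff = $734M − $426M = $308M.

$308M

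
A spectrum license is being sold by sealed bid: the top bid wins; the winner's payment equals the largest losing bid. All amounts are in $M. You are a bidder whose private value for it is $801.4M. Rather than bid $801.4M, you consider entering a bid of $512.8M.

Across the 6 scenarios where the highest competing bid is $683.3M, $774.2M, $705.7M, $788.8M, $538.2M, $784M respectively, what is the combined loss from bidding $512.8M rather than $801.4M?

$534.2M

The deviation costs you only when the competing bid falls strictly between $512.8M and $801.4M; elsewhere both bids give the same outcome.
$683.3M: truthful payoff $118.1M, deviation payoff $0M → loss $118.1M.
$774.2M: truthful payoff $27.2M, deviation payoff $0M → loss $27.2M.
$705.7M: truthful payoff $95.7M, deviation payoff $0M → loss $95.7M.
$788.8M: truthful payoff $12.6M, deviation payoff $0M → loss $12.6M.
$538.2M: truthful payoff $263.2M, deviation payoff $0M → loss $263.2M.
$784M: truthful payoff $17.4M, deviation payoff $0M → loss $17.4M.
Total loss = $118.1M + $27.2M + $95.7M + $12.6M + $263.2M + $17.4M = $534.2M.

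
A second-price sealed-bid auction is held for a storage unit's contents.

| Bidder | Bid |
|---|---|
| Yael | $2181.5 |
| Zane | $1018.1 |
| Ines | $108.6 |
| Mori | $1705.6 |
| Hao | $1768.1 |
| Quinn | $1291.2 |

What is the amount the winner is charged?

Highest bid: Yael at $2181.5, so Yael wins.
Second-highest bid: Hao at $1768.1 — that is the price the winner pays.

$1768.1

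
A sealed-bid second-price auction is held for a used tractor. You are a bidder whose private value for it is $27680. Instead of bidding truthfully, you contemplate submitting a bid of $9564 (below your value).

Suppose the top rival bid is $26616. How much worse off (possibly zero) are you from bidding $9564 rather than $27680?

$1064

Bidding your value $27680: you win (since $27680 > $26616) and pay $26616. Payoff $1064.
Bidding $9564: you lose. Payoff $0.
The competing bid $26616 lies between your shaded bid and your value, so underbidding forfeits an item you could have won at a profitable price.
Loss from deviating = $1064 − ($0) = $1064.
In a second-price auction your bid sets only whether you win, not what you pay, so bidding your true value is weakly dominant.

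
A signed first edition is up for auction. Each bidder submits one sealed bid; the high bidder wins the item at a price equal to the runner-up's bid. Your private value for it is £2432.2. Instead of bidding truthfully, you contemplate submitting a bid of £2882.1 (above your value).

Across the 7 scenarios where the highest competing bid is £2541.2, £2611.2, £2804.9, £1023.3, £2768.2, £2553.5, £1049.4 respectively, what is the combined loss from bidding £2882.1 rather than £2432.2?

£1118

The deviation costs you only when the competing bid falls strictly between £2432.2 and £2882.1; elsewhere both bids give the same outcome.
£2541.2: truthful payoff £0, deviation payoff −£109 → loss £109.
£2611.2: truthful payoff £0, deviation payoff −£179 → loss £179.
£2804.9: truthful payoff £0, deviation payoff −£372.7 → loss £372.7.
£1023.3: outcomes coincide → loss £0.
£2768.2: truthful payoff £0, deviation payoff −£336 → loss £336.
£2553.5: truthful payoff £0, deviation payoff −£121.3 → loss £121.3.
£1049.4: outcomes coincide → loss £0.
Total loss = £109 + £179 + £372.7 + £336 + £121.3 = £1118.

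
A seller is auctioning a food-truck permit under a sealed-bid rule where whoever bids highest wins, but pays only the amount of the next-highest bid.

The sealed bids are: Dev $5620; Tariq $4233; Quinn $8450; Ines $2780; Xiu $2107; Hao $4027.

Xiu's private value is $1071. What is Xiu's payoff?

Highest bid: Quinn at $8450, so Quinn wins.
Second-highest bid: Dev at $5620 — that is the price the winner pays.
Xiu did not win, so Xiu pays nothing and receives nothing: payoff $0.

$0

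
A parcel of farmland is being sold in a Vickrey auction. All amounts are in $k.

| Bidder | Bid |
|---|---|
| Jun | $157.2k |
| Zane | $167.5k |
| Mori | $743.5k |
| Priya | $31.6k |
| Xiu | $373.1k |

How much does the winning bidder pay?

Highest bid: Mori at $743.5k, so Mori wins.
Second-highest bid: Xiu at $373.1k — that is the price the winner pays.

$373.1k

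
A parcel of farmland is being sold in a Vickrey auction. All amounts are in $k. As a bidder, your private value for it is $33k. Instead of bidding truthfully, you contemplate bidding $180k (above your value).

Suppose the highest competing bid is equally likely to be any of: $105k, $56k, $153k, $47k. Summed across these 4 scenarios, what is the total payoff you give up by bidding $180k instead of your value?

$229k

The deviation costs you only when the competing bid falls strictly between $33k and $180k; elsewhere both bids give the same outcome.
$105k: truthful payoff $0k, deviation payoff −$72k → loss $72k.
$56k: truthful payoff $0k, deviation payoff −$23k → loss $23k.
$153k: truthful payoff $0k, deviation payoff −$120k → loss $120k.
$47k: truthful payoff $0k, deviation payoff −$14k → loss $14k.
Total loss = $72k + $23k + $120k + $14k = $229k.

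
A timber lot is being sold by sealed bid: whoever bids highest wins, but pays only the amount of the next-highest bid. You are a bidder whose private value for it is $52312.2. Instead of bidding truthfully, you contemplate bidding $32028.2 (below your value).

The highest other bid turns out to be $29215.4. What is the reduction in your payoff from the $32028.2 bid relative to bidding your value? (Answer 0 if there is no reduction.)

$0

Bidding your value $52312.2: you win (since $52312.2 > $29215.4) and pay $29215.4. Payoff $23096.8.
Bidding $32028.2: you win and pay $29215.4. Payoff $52312.2 − $29215.4 = $23096.8.
Difference = $23096.8 − $23096.8 = $0; both bids lead to the same outcome because the competing bid is below both your value and your alternative bid.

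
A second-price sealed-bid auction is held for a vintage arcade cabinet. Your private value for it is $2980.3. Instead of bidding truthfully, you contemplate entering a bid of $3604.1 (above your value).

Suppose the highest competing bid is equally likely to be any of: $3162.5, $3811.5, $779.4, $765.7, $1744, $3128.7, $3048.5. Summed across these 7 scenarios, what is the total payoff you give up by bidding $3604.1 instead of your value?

$398.8

The deviation costs you only when the competing bid falls strictly between $2980.3 and $3604.1; elsewhere both bids give the same outcome.
$3162.5: truthful payoff $0, deviation payoff −$182.2 → loss $182.2.
$3811.5: outcomes coincide → loss $0.
$779.4: outcomes coincide → loss $0.
$765.7: outcomes coincide → loss $0.
$1744: outcomes coincide → loss $0.
$3128.7: truthful payoff $0, deviation payoff −$148.4 → loss $148.4.
$3048.5: truthful payoff $0, deviation payoff −$68.2 → loss $68.2.
Total loss = $182.2 + $148.4 + $68.2 = $398.8.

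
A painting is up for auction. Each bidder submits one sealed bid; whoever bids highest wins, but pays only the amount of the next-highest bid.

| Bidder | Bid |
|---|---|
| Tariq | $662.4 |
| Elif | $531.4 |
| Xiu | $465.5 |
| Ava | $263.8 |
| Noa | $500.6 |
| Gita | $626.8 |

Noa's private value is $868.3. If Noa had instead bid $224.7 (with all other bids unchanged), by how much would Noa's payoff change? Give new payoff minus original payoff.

$0

The highest bid among the other bidders is $662.4; Noa's bid doesn't change that.
Original bid $500.6: Noa is not highest (top rival bid is $662.4); payoff $0.
Alternative bid $224.7: Noa is not highest (top rival bid is $662.4); payoff $0.
Change in payoff = $0 − ($0) = $0.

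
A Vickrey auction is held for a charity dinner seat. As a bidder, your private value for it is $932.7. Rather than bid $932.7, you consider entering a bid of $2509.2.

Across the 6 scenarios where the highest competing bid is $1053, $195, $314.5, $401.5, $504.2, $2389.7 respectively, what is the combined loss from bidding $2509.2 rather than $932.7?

$1577.3

The deviation costs you only when the competing bid falls strictly between $932.7 and $2509.2; elsewhere both bids give the same outcome.
$1053: truthful payoff $0, deviation payoff −$120.3 → loss $120.3.
$195: outcomes coincide → loss $0.
$314.5: outcomes coincide → loss $0.
$401.5: outcomes coincide → loss $0.
$504.2: outcomes coincide → loss $0.
$2389.7: truthful payoff $0, deviation payoff −$1457 → loss $1457.
Total loss = $120.3 + $1457 = $1577.3.
Because the price is fixed by the runner-up's bid, deviating from your value can only change a good outcome into a bad one — never the reverse.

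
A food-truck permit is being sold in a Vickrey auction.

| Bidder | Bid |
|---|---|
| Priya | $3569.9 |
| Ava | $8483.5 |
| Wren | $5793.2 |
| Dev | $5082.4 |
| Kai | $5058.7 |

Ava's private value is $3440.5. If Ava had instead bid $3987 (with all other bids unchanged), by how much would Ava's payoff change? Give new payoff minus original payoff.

$2352.7

The highest bid among the other bidders is $5793.2; Ava's bid doesn't change that.
Original bid $8483.5: Ava is highest, pays the top rival bid $5793.2; payoff $3440.5 − $5793.2 = −$2352.7.
Alternative bid $3987: Ava is not highest (top rival bid is $5793.2); payoff $0.
Change in payoff = $0 − (−$2352.7) = $2352.7.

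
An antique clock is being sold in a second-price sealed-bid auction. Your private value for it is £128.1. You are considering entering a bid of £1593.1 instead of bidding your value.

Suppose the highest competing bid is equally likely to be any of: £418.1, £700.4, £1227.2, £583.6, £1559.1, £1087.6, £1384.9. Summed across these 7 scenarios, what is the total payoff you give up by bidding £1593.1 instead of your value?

£6064.2

The deviation costs you only when the competing bid falls strictly between £128.1 and £1593.1; elsewhere both bids give the same outcome.
£418.1: truthful payoff £0, deviation payoff −£290 → loss £290.
£700.4: truthful payoff £0, deviation payoff −£572.3 → loss £572.3.
£1227.2: truthful payoff £0, deviation payoff −£1099.1 → loss £1099.1.
£583.6: truthful payoff £0, deviation payoff −£455.5 → loss £455.5.
£1559.1: truthful payoff £0, deviation payoff −£1431 → loss £1431.
£1087.6: truthful payoff £0, deviation payoff −£959.5 → loss £959.5.
£1384.9: truthful payoff £0, deviation payoff −£1256.8 → loss £1256.8.
Total loss = £290 + £572.3 + £1099.1 + £455.5 + £1431 + £959.5 + £1256.8 = £6064.2.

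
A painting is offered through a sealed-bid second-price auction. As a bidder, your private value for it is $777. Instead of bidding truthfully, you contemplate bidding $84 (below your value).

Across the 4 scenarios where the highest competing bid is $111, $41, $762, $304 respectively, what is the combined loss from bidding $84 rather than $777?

$1154

The deviation costs you only when the competing bid falls strictly between $84 and $777; elsewhere both bids give the same outcome.
$111: truthful payoff $666, deviation payoff $0 → loss $666.
$41: outcomes coincide → loss $0.
$762: truthful payoff $15, deviation payoff $0 → loss $15.
$304: truthful payoff $473, deviation payoff $0 → loss $473.
Total loss = $666 + $15 + $473 = $1154.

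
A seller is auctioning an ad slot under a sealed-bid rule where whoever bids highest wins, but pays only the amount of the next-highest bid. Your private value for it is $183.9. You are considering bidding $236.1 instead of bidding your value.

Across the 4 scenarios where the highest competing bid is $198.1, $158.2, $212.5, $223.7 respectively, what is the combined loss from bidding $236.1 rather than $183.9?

The deviation costs you only when the competing bid falls strictly between $183.9 and $236.1; elsewhere both bids give the same outcome.
$198.1: truthful payoff $0, deviation payoff −$14.2 → loss $14.2.
$158.2: outcomes coincide → loss $0.
$212.5: truthful payoff $0, deviation payoff −$28.6 → loss $28.6.
$223.7: truthful payoff $0, deviation payoff −$39.8 → loss $39.8.
Total loss = $14.2 + $28.6 + $39.8 = $82.6.

$82.6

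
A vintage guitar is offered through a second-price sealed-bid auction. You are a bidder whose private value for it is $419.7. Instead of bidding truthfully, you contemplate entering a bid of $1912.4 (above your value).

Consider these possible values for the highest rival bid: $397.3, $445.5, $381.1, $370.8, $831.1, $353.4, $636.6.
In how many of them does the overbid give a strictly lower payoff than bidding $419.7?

The deviation hurts exactly when the highest competing bid lies strictly between $419.7 and $1912.4 — overbidding then wins at a price above your value.
$397.3: below both → same outcome either way.
$445.5: inside the interval → strictly worse (loss $25.8).
$381.1: below both → same outcome either way.
$370.8: below both → same outcome either way.
$831.1: inside the interval → strictly worse (loss $411.4).
$353.4: below both → same outcome either way.
$636.6: inside the interval → strictly worse (loss $216.9).
Count: 3.

3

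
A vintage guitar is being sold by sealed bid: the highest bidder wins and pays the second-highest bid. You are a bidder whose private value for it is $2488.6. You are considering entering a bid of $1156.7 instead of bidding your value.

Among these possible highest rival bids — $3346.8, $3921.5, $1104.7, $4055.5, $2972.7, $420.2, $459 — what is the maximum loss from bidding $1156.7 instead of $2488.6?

$0

$3346.8: same outcome either way → loss $0.
$3921.5: same outcome either way → loss $0.
$1104.7: same outcome either way → loss $0.
$4055.5: same outcome either way → loss $0.
$2972.7: same outcome either way → loss $0.
$420.2: same outcome either way → loss $0.
$459: same outcome either way → loss $0.
Maximum loss: $0.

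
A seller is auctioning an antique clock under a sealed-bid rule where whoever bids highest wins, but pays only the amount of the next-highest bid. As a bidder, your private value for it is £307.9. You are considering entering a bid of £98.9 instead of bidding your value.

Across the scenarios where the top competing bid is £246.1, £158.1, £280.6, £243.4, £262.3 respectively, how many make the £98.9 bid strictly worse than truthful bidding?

The deviation hurts exactly when the highest competing bid lies strictly between £98.9 and £307.9 — underbidding then forfeits a profitable win.
£246.1: inside the interval → strictly worse (loss £61.8).
£158.1: inside the interval → strictly worse (loss £149.8).
£280.6: inside the interval → strictly worse (loss £27.3).
£243.4: inside the interval → strictly worse (loss £64.5).
£262.3: inside the interval → strictly worse (loss £45.6).
Count: 5.

5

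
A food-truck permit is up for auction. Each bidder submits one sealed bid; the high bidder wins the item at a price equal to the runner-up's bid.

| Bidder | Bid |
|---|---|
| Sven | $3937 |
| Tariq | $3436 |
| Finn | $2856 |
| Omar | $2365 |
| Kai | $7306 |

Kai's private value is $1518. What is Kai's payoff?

−$2419

Highest bid: Kai at $7306, so Kai wins.
Second-highest bid: Sven at $3937 — that is the price the winner pays.
Kai's payoff = value − price = $1518 − $3937 = −$2419.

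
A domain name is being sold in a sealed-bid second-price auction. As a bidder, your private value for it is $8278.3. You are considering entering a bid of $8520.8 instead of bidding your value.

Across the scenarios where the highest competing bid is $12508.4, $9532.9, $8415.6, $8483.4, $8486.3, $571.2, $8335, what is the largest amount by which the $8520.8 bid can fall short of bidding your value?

$208

$12508.4: same outcome either way → loss $0.
$9532.9: same outcome either way → loss $0.
$8415.6: truthful gives $0, deviation gives −$137.3 → loss $137.3.
$8483.4: truthful gives $0, deviation gives −$205.1 → loss $205.1.
$8486.3: truthful gives $0, deviation gives −$208 → loss $208.
$571.2: same outcome either way → loss $0.
$8335: truthful gives $0, deviation gives −$56.7 → loss $56.7.
Maximum loss: $208.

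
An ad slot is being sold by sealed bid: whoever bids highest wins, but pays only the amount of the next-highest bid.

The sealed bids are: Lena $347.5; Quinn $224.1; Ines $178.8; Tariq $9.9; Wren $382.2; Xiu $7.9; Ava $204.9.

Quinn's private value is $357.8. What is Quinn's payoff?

Highest bid: Wren at $382.2, so Wren wins.
Second-highest bid: Lena at $347.5 — that is the price the winner pays.
Quinn did not win, so Quinn pays nothing and receives nothing: payoff $0.

$0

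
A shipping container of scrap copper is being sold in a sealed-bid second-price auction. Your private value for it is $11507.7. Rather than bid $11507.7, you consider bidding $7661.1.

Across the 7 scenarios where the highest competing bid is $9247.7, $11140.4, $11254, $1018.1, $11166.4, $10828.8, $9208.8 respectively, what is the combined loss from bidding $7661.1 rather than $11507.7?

The deviation costs you only when the competing bid falls strictly between $7661.1 and $11507.7; elsewhere both bids give the same outcome.
$9247.7: truthful payoff $2260, deviation payoff $0 → loss $2260.
$11140.4: truthful payoff $367.3, deviation payoff $0 → loss $367.3.
$11254: truthful payoff $253.7, deviation payoff $0 → loss $253.7.
$1018.1: outcomes coincide → loss $0.
$11166.4: truthful payoff $341.3, deviation payoff $0 → loss $341.3.
$10828.8: truthful payoff $678.9, deviation payoff $0 → loss $678.9.
$9208.8: truthful payoff $2298.9, deviation payoff $0 → loss $2298.9.
Total loss = $2260 + $367.3 + $253.7 + $341.3 + $678.9 + $2298.9 = $6200.1.

$6200.1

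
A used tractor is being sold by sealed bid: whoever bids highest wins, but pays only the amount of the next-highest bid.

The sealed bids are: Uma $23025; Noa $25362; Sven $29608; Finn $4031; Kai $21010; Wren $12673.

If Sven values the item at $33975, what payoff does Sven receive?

$8613

Highest bid: Sven at $29608, so Sven wins.
Second-highest bid: Noa at $25362 — that is the price the winner pays.
Sven's payoff = value − price = $33975 − $25362 = $8613.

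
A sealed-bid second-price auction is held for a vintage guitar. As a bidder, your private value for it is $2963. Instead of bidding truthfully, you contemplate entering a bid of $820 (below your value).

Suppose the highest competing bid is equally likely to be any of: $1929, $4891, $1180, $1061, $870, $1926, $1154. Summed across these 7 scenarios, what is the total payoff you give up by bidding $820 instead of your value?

$9658

The deviation costs you only when the competing bid falls strictly between $820 and $2963; elsewhere both bids give the same outcome.
$1929: truthful payoff $1034, deviation payoff $0 → loss $1034.
$4891: outcomes coincide → loss $0.
$1180: truthful payoff $1783, deviation payoff $0 → loss $1783.
$1061: truthful payoff $1902, deviation payoff $0 → loss $1902.
$870: truthful payoff $2093, deviation payoff $0 → loss $2093.
$1926: truthful payoff $1037, deviation payoff $0 → loss $1037.
$1154: truthful payoff $1809, deviation payoff $0 → loss $1809.
Total loss = $1034 + $1783 + $1902 + $2093 + $1037 + $1809 = $9658.
Because the price is fixed by the runner-up's bid, deviating from your value can only change a good outcome into a bad one — never the reverse.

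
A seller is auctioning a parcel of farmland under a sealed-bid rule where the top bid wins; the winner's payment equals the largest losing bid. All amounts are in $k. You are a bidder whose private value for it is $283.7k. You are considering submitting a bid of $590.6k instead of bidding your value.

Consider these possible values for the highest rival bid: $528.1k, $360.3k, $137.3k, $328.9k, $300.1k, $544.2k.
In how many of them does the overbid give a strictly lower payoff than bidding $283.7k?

5

The deviation hurts exactly when the highest competing bid lies strictly between $283.7k and $590.6k — overbidding then wins at a price above your value.
$528.1k: inside the interval → strictly worse (loss $244.4k).
$360.3k: inside the interval → strictly worse (loss $76.6k).
$137.3k: below both → same outcome either way.
$328.9k: inside the interval → strictly worse (loss $45.2k).
$300.1k: inside the interval → strictly worse (loss $16.4k).
$544.2k: inside the interval → strictly worse (loss $260.5k).
Count: 5.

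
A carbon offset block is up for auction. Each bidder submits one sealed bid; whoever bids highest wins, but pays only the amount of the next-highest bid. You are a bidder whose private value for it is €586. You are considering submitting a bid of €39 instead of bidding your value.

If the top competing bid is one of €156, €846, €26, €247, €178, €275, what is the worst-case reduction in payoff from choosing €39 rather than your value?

€156: truthful gives €430, deviation gives €0 → loss €430.
€846: same outcome either way → loss €0.
€26: same outcome either way → loss €0.
€247: truthful gives €339, deviation gives €0 → loss €339.
€178: truthful gives €408, deviation gives €0 → loss €408.
€275: truthful gives €311, deviation gives €0 → loss €311.
Maximum loss: €430.

€430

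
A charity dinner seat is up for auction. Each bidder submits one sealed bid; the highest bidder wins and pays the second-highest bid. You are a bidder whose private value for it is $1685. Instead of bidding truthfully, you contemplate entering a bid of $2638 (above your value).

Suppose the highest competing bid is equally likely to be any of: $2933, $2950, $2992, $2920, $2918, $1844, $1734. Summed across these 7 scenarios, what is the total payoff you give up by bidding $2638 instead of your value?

The deviation costs you only when the competing bid falls strictly between $1685 and $2638; elsewhere both bids give the same outcome.
$2933: outcomes coincide → loss $0.
$2950: outcomes coincide → loss $0.
$2992: outcomes coincide → loss $0.
$2920: outcomes coincide → loss $0.
$2918: outcomes coincide → loss $0.
$1844: truthful payoff $0, deviation payoff −$159 → loss $159.
$1734: truthful payoff $0, deviation payoff −$49 → loss $49.
Total loss = $159 + $49 = $208.

$208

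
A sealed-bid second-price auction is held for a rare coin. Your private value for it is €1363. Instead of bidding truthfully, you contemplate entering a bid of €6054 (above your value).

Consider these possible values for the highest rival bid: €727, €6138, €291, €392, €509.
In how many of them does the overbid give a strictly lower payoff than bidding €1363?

0

The deviation hurts exactly when the highest competing bid lies strictly between €1363 and €6054 — overbidding then wins at a price above your value.
€727: below both → same outcome either way.
€6138: above both → same outcome either way.
€291: below both → same outcome either way.
€392: below both → same outcome either way.
€509: below both → same outcome either way.
Count: 0.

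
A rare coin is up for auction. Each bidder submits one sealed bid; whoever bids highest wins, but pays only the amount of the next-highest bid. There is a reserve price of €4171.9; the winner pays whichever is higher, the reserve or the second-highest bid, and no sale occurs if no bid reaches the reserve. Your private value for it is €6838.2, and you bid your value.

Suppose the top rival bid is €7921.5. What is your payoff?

Your bid €6838.2 is below the highest competing bid €7921.5, so you lose. Payoff €0.

€0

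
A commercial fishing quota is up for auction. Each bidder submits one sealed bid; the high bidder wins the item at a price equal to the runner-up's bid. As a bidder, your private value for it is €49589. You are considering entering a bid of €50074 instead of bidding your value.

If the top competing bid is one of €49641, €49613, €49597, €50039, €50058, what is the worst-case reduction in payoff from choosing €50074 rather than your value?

€469

€49641: truthful gives €0, deviation gives −€52 → loss €52.
€49613: truthful gives €0, deviation gives −€24 → loss €24.
€49597: truthful gives €0, deviation gives −€8 → loss €8.
€50039: truthful gives €0, deviation gives −€450 → loss €450.
€50058: truthful gives €0, deviation gives −€469 → loss €469.
Maximum loss: €469.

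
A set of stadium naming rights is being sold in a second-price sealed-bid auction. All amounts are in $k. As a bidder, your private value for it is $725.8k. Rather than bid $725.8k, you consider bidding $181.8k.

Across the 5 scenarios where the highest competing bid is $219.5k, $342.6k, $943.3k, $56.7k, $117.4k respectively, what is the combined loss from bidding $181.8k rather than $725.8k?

The deviation costs you only when the competing bid falls strictly between $181.8k and $725.8k; elsewhere both bids give the same outcome.
$219.5k: truthful payoff $506.3k, deviation payoff $0k → loss $506.3k.
$342.6k: truthful payoff $383.2k, deviation payoff $0k → loss $383.2k.
$943.3k: outcomes coincide → loss $0k.
$56.7k: outcomes coincide → loss $0k.
$117.4k: outcomes coincide → loss $0k.
Total loss = $506.3k + $383.2k = $889.5k.

$889.5k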